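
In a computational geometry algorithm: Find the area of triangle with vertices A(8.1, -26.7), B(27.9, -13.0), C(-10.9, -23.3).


Area = |x_A(y_B-y_C) + x_B(y_C-y_A) + x_C(y_A-y_B)|/2
= |83.43 + 94.86 + 149.33|/2
= 327.62/2 = 163.81

163.81


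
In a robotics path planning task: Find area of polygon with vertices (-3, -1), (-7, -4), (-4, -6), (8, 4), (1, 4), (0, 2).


Shoelace sum: ((-3)*(-4) - (-7)*(-1)) + ((-7)*(-6) - (-4)*(-4)) + ((-4)*4 - 8*(-6)) + (8*4 - 1*4) + (1*2 - 0*4) + (0*(-1) - (-3)*2)
= 99
Area = |99|/2 = 49.5

49.5


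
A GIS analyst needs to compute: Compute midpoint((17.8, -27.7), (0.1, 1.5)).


M = ((17.8+0.1)/2, ((-27.7)+1.5)/2)
= (8.95, -13.1)

(8.95, -13.1)


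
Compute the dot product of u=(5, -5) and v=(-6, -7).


u . v = u_x*v_x + u_y*v_y = 5*(-6) + (-5)*(-7)
= (-30) + 35 = 5

5


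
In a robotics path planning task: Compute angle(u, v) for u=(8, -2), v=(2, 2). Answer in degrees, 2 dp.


u.v = 12, |u| = sqrt(68) = 8.2462, |v| = sqrt(8) = 2.8284
cos(theta) = u.v/(|u||v|) = 12/sqrt(544) = 0.514496
theta = acos(0.514496) = 59.04 degrees

59.04 degrees


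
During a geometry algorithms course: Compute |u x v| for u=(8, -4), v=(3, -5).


|u x v| = |8*(-5) - (-4)*3|
= |(-40) - (-12)| = 28

28


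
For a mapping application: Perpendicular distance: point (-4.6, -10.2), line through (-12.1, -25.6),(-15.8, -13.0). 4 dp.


|cross product| = 151.48
|line direction| = sqrt(172.45) = 13.132
Distance = 151.48/sqrt(172.45) = 11.5352

11.5352


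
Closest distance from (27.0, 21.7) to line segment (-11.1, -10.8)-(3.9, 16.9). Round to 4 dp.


Project P onto AB: t = 1 (clamped to [0,1])
Closest point on segment: (3.9, 16.9)
Distance: 23.5934

23.5934


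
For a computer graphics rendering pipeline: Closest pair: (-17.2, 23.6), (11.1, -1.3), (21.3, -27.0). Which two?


d(P0,P1) = 37.6948, d(P0,P2) = 63.5815, d(P1,P2) = 27.6501
Closest: P1 and P2

Closest pair: (11.1, -1.3) and (21.3, -27.0), distance = 27.6501


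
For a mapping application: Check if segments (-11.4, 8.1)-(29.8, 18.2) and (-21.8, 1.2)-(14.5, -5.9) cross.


Cross products: d1=324.31, d2=983.46, d3=-179.24, d4=-838.39
d1*d2 < 0 and d3*d4 < 0? no

No, they don't intersect


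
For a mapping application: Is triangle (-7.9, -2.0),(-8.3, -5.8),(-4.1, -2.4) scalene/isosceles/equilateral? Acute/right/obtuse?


Side lengths squared: AB^2=14.6, BC^2=29.2, CA^2=14.6
Sorted: [14.6, 14.6, 29.2]
By sides: Isosceles, By angles: Right

Isosceles, Right


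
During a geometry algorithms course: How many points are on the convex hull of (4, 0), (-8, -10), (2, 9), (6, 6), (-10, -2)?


Convex hull vertices (CCW): (-10, -2), (-8, -10), (4, 0), (6, 6), (2, 9)
Count = 5

5


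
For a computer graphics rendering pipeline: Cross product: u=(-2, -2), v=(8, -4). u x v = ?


u x v = u_x*v_y - u_y*v_x = (-2)*(-4) - (-2)*8
= 8 - (-16) = 24

24


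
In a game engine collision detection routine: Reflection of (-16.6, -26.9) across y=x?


Reflection over y=x: (x,y) -> (y,x)
(-16.6, -26.9) -> (-26.9, -16.6)

(-26.9, -16.6)


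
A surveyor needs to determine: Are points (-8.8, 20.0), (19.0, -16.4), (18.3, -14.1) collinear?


Cross product: (19-(-8.8))*((-14.1)-20) - ((-16.4)-20)*(18.3-(-8.8))
= 38.46

No, not collinear


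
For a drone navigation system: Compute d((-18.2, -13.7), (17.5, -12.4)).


dx=35.7, dy=1.3
d^2 = 35.7^2 + 1.3^2 = 1276.18
d = sqrt(1276.18) = 35.7237

35.7237


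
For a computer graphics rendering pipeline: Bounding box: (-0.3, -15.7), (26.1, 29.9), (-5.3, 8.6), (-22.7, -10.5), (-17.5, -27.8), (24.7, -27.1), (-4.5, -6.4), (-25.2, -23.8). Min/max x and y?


x range: [-25.2, 26.1]
y range: [-27.8, 29.9]
Bounding box: (-25.2,-27.8) to (26.1,29.9)

(-25.2,-27.8) to (26.1,29.9)


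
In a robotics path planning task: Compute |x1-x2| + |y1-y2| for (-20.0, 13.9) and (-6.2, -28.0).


|(-20)-(-6.2)| + |13.9-(-28)| = 13.8 + 41.9 = 55.7

55.7


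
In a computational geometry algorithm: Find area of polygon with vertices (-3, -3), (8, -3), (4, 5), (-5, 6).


Shoelace sum: ((-3)*(-3) - 8*(-3)) + (8*5 - 4*(-3)) + (4*6 - (-5)*5) + ((-5)*(-3) - (-3)*6)
= 167
Area = |167|/2 = 83.5

83.5


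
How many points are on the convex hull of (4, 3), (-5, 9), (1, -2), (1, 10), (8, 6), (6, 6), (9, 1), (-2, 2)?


Convex hull vertices (CCW): (-5, 9), (-2, 2), (1, -2), (9, 1), (8, 6), (1, 10)
Count = 6

6


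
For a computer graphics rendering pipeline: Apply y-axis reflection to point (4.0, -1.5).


Reflection over y-axis: (x,y) -> (-x,y)
(4, -1.5) -> (-4, -1.5)

(-4, -1.5)


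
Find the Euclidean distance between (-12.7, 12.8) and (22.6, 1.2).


dx=35.3, dy=-11.6
d^2 = 35.3^2 + (-11.6)^2 = 1380.65
d = sqrt(1380.65) = 37.1571

37.1571


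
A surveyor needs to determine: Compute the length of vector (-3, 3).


|u| = sqrt((-3)^2 + 3^2) = sqrt(18) = 4.2426

4.2426


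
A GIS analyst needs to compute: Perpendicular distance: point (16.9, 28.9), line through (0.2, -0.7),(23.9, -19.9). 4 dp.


|cross product| = 1022.16
|line direction| = sqrt(930.33) = 30.5013
Distance = 1022.16/sqrt(930.33) = 33.512

33.512


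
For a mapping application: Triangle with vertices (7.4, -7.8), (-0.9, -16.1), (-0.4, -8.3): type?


Side lengths squared: AB^2=137.78, BC^2=61.09, CA^2=61.09
Sorted: [61.09, 61.09, 137.78]
By sides: Isosceles, By angles: Obtuse

Isosceles, Obtuse


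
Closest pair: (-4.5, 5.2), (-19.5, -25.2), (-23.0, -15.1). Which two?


d(P0,P1) = 33.8993, d(P0,P2) = 27.4653, d(P1,P2) = 10.6892
Closest: P1 and P2

Closest pair: (-19.5, -25.2) and (-23.0, -15.1), distance = 10.6892


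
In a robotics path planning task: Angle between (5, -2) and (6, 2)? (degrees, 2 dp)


u.v = 26, |u| = sqrt(29) = 5.3852, |v| = sqrt(40) = 6.3246
cos(theta) = u.v/(|u||v|) = 26/sqrt(1160) = 0.763386
theta = acos(0.763386) = 40.24 degrees

40.24 degrees


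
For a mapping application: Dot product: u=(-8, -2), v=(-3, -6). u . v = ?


u . v = u_x*v_x + u_y*v_y = (-8)*(-3) + (-2)*(-6)
= 24 + 12 = 36

36


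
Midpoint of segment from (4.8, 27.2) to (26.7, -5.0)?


M = ((4.8+26.7)/2, (27.2+(-5))/2)
= (15.75, 11.1)

(15.75, 11.1)


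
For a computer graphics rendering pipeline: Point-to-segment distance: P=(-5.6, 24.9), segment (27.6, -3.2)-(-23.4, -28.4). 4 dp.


Project P onto AB: t = 0.3044 (clamped to [0,1])
Closest point on segment: (12.0751, -10.8711)
Distance: 39.8997

39.8997


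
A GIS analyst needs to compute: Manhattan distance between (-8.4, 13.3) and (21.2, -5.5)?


|(-8.4)-21.2| + |13.3-(-5.5)| = 29.6 + 18.8 = 48.4

48.4


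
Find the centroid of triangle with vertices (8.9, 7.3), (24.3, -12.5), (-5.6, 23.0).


Centroid = ((x_A+x_B+x_C)/3, (y_A+y_B+y_C)/3)
= ((8.9+24.3+(-5.6))/3, (7.3+(-12.5)+23)/3)
= (9.2, 5.9333)

(9.2, 5.9333)


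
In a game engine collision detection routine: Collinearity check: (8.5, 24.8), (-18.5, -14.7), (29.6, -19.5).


Cross product: ((-18.5)-8.5)*((-19.5)-24.8) - ((-14.7)-24.8)*(29.6-8.5)
= 2029.55

No, not collinear


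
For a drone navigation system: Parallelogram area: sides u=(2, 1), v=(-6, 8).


|u x v| = |2*8 - 1*(-6)|
= |16 - (-6)| = 22

22


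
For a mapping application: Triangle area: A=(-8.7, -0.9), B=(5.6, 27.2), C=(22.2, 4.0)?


Area = |x_A(y_B-y_C) + x_B(y_C-y_A) + x_C(y_A-y_B)|/2
= |(-201.84) + 27.44 + (-623.82)|/2
= 798.22/2 = 399.11

399.11


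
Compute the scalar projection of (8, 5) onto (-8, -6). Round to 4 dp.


u.v = -94, |v| = sqrt(100) = 10
Scalar projection = u.v / |v| = -94 / sqrt(100) = -9.4

-9.4


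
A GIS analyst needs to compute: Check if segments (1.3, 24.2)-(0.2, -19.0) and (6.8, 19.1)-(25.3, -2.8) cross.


Cross products: d1=-26.1, d2=-849.39, d3=243.21, d4=1066.5
d1*d2 < 0 and d3*d4 < 0? no

No, they don't intersect


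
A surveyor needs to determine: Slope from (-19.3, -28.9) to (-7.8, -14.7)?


slope = (y2-y1)/(x2-x1) = ((-14.7)-(-28.9))/((-7.8)-(-19.3)) = 14.2/11.5 = 1.2348

1.2348


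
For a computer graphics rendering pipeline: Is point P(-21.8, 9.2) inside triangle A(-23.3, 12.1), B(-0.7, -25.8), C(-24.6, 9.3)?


Cross products: AB x AP = -8.69, BC x BP = -95.89, CA x CP = -7.97
All same sign? yes

Yes, inside


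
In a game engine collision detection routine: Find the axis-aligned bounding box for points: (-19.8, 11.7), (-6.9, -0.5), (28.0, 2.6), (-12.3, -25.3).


x range: [-19.8, 28]
y range: [-25.3, 11.7]
Bounding box: (-19.8,-25.3) to (28,11.7)

(-19.8,-25.3) to (28,11.7)


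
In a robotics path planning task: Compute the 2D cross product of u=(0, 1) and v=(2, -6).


u x v = u_x*v_y - u_y*v_x = 0*(-6) - 1*2
= 0 - 2 = -2

-2


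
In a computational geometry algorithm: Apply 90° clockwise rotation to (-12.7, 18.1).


90° CW: (x,y) -> (y, -x)
(-12.7,18.1) -> (18.1, 12.7)

(18.1, 12.7)


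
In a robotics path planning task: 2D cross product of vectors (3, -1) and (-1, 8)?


u x v = u_x*v_y - u_y*v_x = 3*8 - (-1)*(-1)
= 24 - 1 = 23

23


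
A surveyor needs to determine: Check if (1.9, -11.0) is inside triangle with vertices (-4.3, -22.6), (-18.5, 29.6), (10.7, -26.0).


Cross products: AB x AP = -488.36, BC x BP = -51.28, CA x CP = -195.08
All same sign? yes

Yes, inside


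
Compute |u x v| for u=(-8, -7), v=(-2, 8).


|u x v| = |(-8)*8 - (-7)*(-2)|
= |(-64) - 14| = 78

78


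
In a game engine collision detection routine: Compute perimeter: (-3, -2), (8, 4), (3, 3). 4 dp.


Sides: (-3, -2)->(8, 4): sqrt(157) = 12.529964, (8, 4)->(3, 3): sqrt(26) = 5.09902, (3, 3)->(-3, -2): sqrt(61) = 7.81025
Sum = 25.439234
Perimeter = 25.4392

25.4392


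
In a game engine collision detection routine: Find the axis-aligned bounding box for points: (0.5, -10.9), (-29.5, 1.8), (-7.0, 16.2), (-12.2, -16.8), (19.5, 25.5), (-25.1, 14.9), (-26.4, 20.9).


x range: [-29.5, 19.5]
y range: [-16.8, 25.5]
Bounding box: (-29.5,-16.8) to (19.5,25.5)

(-29.5,-16.8) to (19.5,25.5)


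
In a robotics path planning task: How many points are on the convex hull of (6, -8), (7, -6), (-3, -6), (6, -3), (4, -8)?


Convex hull vertices (CCW): (-3, -6), (4, -8), (6, -8), (7, -6), (6, -3)
Count = 5

5


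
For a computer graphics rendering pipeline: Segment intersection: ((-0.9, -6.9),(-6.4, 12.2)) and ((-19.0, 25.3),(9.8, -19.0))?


Cross products: d1=-125.53, d2=180.9, d3=168.61, d4=-137.82
d1*d2 < 0 and d3*d4 < 0? yes

Yes, they intersect


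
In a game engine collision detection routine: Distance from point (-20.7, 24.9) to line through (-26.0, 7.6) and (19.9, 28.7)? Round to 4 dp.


|cross product| = 682.24
|line direction| = sqrt(2552.02) = 50.5175
Distance = 682.24/sqrt(2552.02) = 13.505

13.505


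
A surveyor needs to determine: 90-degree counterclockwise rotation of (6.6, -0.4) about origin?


90° CCW: (x,y) -> (-y, x)
(6.6,-0.4) -> (0.4, 6.6)

(0.4, 6.6)


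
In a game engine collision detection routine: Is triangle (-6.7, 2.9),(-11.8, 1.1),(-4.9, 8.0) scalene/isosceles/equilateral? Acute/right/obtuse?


Side lengths squared: AB^2=29.25, BC^2=95.22, CA^2=29.25
Sorted: [29.25, 29.25, 95.22]
By sides: Isosceles, By angles: Obtuse

Isosceles, Obtuse


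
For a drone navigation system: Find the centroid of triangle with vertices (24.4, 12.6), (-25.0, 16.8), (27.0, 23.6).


Centroid = ((x_A+x_B+x_C)/3, (y_A+y_B+y_C)/3)
= ((24.4+(-25)+27)/3, (12.6+16.8+23.6)/3)
= (8.8, 17.6667)

(8.8, 17.6667)


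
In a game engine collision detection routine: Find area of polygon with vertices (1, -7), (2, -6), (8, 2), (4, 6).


Shoelace sum: (1*(-6) - 2*(-7)) + (2*2 - 8*(-6)) + (8*6 - 4*2) + (4*(-7) - 1*6)
= 66
Area = |66|/2 = 33

33


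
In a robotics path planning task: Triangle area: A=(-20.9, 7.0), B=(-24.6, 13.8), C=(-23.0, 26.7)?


Area = |x_A(y_B-y_C) + x_B(y_C-y_A) + x_C(y_A-y_B)|/2
= |269.61 + (-484.62) + 156.4|/2
= 58.61/2 = 29.305

29.305


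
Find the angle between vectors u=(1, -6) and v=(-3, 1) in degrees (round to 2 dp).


u.v = -9, |u| = sqrt(37) = 6.0828, |v| = sqrt(10) = 3.1623
cos(theta) = u.v/(|u||v|) = -9/sqrt(370) = -0.467888
theta = acos(-0.467888) = 117.9 degrees

117.9 degrees


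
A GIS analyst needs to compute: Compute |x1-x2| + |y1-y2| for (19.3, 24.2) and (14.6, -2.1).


|19.3-14.6| + |24.2-(-2.1)| = 4.7 + 26.3 = 31

31


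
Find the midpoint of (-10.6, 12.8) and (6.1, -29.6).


M = (((-10.6)+6.1)/2, (12.8+(-29.6))/2)
= (-2.25, -8.4)

(-2.25, -8.4)


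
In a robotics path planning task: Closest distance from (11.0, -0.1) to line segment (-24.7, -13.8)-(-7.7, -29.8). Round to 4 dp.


Project P onto AB: t = 0.7114 (clamped to [0,1])
Closest point on segment: (-12.6066, -25.182)
Distance: 34.4439

34.4439


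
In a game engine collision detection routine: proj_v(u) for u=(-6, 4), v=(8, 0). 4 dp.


u.v = -48, |v| = sqrt(64) = 8
Scalar projection = u.v / |v| = -48 / sqrt(64) = -6

-6


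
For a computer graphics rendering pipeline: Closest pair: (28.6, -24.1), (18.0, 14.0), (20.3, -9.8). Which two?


d(P0,P1) = 39.5471, d(P0,P2) = 16.5342, d(P1,P2) = 23.9109
Closest: P0 and P2

Closest pair: (28.6, -24.1) and (20.3, -9.8), distance = 16.5342


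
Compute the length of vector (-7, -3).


|u| = sqrt((-7)^2 + (-3)^2) = sqrt(58) = 7.6158

7.6158


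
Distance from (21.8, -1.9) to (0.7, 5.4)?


dx=-21.1, dy=7.3
d^2 = (-21.1)^2 + 7.3^2 = 498.5
d = sqrt(498.5) = 22.3271

22.3271


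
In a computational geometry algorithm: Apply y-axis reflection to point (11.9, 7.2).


Reflection over y-axis: (x,y) -> (-x,y)
(11.9, 7.2) -> (-11.9, 7.2)

(-11.9, 7.2)


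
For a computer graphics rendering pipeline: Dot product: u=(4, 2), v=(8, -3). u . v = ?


u . v = u_x*v_x + u_y*v_y = 4*8 + 2*(-3)
= 32 + (-6) = 26

26


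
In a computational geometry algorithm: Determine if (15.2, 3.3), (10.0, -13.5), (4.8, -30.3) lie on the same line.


Cross product: (10-15.2)*((-30.3)-3.3) - ((-13.5)-3.3)*(4.8-15.2)
= 0

Yes, collinear


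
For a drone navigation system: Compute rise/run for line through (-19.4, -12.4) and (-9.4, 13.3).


slope = (y2-y1)/(x2-x1) = (13.3-(-12.4))/((-9.4)-(-19.4)) = 25.7/10 = 2.57

2.57


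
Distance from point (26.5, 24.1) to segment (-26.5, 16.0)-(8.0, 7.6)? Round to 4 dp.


Project P onto AB: t = 1 (clamped to [0,1])
Closest point on segment: (8, 7.6)
Distance: 24.7891

24.7891


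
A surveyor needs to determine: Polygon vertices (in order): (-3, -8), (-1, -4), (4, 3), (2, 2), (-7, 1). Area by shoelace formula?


Shoelace sum: ((-3)*(-4) - (-1)*(-8)) + ((-1)*3 - 4*(-4)) + (4*2 - 2*3) + (2*1 - (-7)*2) + ((-7)*(-8) - (-3)*1)
= 94
Area = |94|/2 = 47

47


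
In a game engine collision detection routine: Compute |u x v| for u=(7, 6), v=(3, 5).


|u x v| = |7*5 - 6*3|
= |35 - 18| = 17

17


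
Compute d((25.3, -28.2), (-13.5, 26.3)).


dx=-38.8, dy=54.5
d^2 = (-38.8)^2 + 54.5^2 = 4475.69
d = sqrt(4475.69) = 66.9006

66.9006


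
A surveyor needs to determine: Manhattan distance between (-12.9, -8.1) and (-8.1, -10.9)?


|(-12.9)-(-8.1)| + |(-8.1)-(-10.9)| = 4.8 + 2.8 = 7.6

7.6


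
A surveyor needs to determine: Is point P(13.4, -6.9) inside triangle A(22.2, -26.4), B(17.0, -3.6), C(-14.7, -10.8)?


Cross products: AB x AP = 99.24, BC x BP = 78.69, CA x CP = 582.27
All same sign? yes

Yes, inside


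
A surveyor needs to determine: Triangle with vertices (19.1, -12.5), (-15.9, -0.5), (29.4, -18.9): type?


Side lengths squared: AB^2=1369, BC^2=2390.65, CA^2=147.05
Sorted: [147.05, 1369, 2390.65]
By sides: Scalene, By angles: Obtuse

Scalene, Obtuse


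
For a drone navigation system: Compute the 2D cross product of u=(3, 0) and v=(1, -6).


u x v = u_x*v_y - u_y*v_x = 3*(-6) - 0*1
= (-18) - 0 = -18

-18


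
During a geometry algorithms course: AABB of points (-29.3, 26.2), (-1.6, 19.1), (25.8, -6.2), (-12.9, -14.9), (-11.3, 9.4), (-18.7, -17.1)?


x range: [-29.3, 25.8]
y range: [-17.1, 26.2]
Bounding box: (-29.3,-17.1) to (25.8,26.2)

(-29.3,-17.1) to (25.8,26.2)


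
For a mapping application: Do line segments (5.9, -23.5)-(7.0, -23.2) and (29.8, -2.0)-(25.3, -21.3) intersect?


Cross products: d1=-364.52, d2=-344.64, d3=16.48, d4=-3.4
d1*d2 < 0 and d3*d4 < 0? no

No, they don't intersect


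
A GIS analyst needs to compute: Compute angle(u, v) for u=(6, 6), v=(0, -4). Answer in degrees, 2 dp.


u.v = -24, |u| = sqrt(72) = 8.4853, |v| = sqrt(16) = 4
cos(theta) = u.v/(|u||v|) = -24/sqrt(1152) = -0.707107
theta = acos(-0.707107) = 135 degrees

135 degrees


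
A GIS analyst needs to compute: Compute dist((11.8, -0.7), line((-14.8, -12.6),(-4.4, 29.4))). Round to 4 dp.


|cross product| = 993.44
|line direction| = sqrt(1872.16) = 43.2685
Distance = 993.44/sqrt(1872.16) = 22.9599

22.9599


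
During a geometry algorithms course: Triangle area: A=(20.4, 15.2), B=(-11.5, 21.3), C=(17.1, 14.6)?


Area = |x_A(y_B-y_C) + x_B(y_C-y_A) + x_C(y_A-y_B)|/2
= |136.68 + 6.9 + (-104.31)|/2
= 39.27/2 = 19.635

19.635


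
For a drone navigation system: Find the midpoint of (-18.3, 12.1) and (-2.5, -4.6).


M = (((-18.3)+(-2.5))/2, (12.1+(-4.6))/2)
= (-10.4, 3.75)

(-10.4, 3.75)


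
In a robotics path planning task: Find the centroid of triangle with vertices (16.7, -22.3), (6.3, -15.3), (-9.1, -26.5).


Centroid = ((x_A+x_B+x_C)/3, (y_A+y_B+y_C)/3)
= ((16.7+6.3+(-9.1))/3, ((-22.3)+(-15.3)+(-26.5))/3)
= (4.6333, -21.3667)

(4.6333, -21.3667)


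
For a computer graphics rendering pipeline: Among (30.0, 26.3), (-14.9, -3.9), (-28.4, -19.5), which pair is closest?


d(P0,P1) = 54.1115, d(P0,P2) = 74.2172, d(P1,P2) = 20.6303
Closest: P1 and P2

Closest pair: (-14.9, -3.9) and (-28.4, -19.5), distance = 20.6303


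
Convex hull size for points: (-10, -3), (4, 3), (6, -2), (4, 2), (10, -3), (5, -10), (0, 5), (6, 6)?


Convex hull vertices (CCW): (-10, -3), (5, -10), (10, -3), (6, 6), (0, 5)
Count = 5

5


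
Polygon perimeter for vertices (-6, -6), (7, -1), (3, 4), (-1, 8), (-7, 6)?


Sides: (-6, -6)->(7, -1): sqrt(194) = 13.928388, (7, -1)->(3, 4): sqrt(41) = 6.403124, (3, 4)->(-1, 8): sqrt(32) = 5.656854, (-1, 8)->(-7, 6): sqrt(40) = 6.324555, (-7, 6)->(-6, -6): sqrt(145) = 12.041595
Sum = 44.354516
Perimeter = 44.3545

44.3545


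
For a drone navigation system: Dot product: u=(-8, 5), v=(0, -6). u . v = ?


u . v = u_x*v_x + u_y*v_y = (-8)*0 + 5*(-6)
= 0 + (-30) = -30

-30


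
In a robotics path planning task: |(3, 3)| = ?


|u| = sqrt(3^2 + 3^2) = sqrt(18) = 4.2426

4.2426


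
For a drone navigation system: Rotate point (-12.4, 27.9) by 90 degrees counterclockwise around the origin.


90° CCW: (x,y) -> (-y, x)
(-12.4,27.9) -> (-27.9, -12.4)

(-27.9, -12.4)


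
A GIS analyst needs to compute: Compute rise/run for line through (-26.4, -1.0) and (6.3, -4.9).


slope = (y2-y1)/(x2-x1) = ((-4.9)-(-1))/(6.3-(-26.4)) = (-3.9)/32.7 = -0.1193

-0.1193


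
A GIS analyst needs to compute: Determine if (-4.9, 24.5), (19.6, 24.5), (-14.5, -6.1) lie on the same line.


Cross product: (19.6-(-4.9))*((-6.1)-24.5) - (24.5-24.5)*((-14.5)-(-4.9))
= -749.7

No, not collinear


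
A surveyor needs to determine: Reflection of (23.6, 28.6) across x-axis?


Reflection over x-axis: (x,y) -> (x,-y)
(23.6, 28.6) -> (23.6, -28.6)

(23.6, -28.6)


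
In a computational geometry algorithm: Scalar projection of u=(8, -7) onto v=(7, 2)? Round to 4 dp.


u.v = 42, |v| = sqrt(53) = 7.2801
Scalar projection = u.v / |v| = 42 / sqrt(53) = 5.7691

5.7691


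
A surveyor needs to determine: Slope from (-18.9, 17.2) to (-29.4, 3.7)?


slope = (y2-y1)/(x2-x1) = (3.7-17.2)/((-29.4)-(-18.9)) = (-13.5)/(-10.5) = 1.2857

1.2857


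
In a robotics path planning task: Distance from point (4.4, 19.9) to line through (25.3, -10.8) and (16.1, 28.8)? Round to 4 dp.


|cross product| = 545.2
|line direction| = sqrt(1652.8) = 40.6546
Distance = 545.2/sqrt(1652.8) = 13.4105

13.4105


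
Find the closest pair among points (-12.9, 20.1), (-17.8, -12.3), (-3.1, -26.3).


d(P0,P1) = 32.7684, d(P0,P2) = 47.4236, d(P1,P2) = 20.3
Closest: P1 and P2

Closest pair: (-17.8, -12.3) and (-3.1, -26.3), distance = 20.3


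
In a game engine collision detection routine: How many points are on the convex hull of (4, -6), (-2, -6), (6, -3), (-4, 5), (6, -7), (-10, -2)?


Convex hull vertices (CCW): (-10, -2), (-2, -6), (6, -7), (6, -3), (-4, 5)
Count = 5

5


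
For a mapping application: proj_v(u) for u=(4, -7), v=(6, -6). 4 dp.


u.v = 66, |v| = sqrt(72) = 8.4853
Scalar projection = u.v / |v| = 66 / sqrt(72) = 7.7782

7.7782


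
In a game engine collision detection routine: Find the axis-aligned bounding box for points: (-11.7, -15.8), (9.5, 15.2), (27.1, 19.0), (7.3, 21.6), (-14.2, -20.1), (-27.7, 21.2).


x range: [-27.7, 27.1]
y range: [-20.1, 21.6]
Bounding box: (-27.7,-20.1) to (27.1,21.6)

(-27.7,-20.1) to (27.1,21.6)


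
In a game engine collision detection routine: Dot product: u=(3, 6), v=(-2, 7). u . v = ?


u . v = u_x*v_x + u_y*v_y = 3*(-2) + 6*7
= (-6) + 42 = 36

36


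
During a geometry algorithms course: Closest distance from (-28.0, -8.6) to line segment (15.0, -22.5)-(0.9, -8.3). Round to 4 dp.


Project P onto AB: t = 1 (clamped to [0,1])
Closest point on segment: (0.9, -8.3)
Distance: 28.9016

28.9016


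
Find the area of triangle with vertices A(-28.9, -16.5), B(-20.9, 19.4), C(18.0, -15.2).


Area = |x_A(y_B-y_C) + x_B(y_C-y_A) + x_C(y_A-y_B)|/2
= |(-999.94) + (-27.17) + (-646.2)|/2
= 1673.31/2 = 836.655

836.655


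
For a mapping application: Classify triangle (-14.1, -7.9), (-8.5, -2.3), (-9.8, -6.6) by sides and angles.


Side lengths squared: AB^2=62.72, BC^2=20.18, CA^2=20.18
Sorted: [20.18, 20.18, 62.72]
By sides: Isosceles, By angles: Obtuse

Isosceles, Obtuse


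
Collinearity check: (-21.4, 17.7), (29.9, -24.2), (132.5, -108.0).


Cross product: (29.9-(-21.4))*((-108)-17.7) - ((-24.2)-17.7)*(132.5-(-21.4))
= 0

Yes, collinear


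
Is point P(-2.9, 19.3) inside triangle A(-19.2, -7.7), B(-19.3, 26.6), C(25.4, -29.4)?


Cross products: AB x AP = -561.79, BC x BP = 592.09, CA x CP = -1557.91
All same sign? no

No, outside


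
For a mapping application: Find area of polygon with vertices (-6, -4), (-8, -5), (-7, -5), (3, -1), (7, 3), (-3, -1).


Shoelace sum: ((-6)*(-5) - (-8)*(-4)) + ((-8)*(-5) - (-7)*(-5)) + ((-7)*(-1) - 3*(-5)) + (3*3 - 7*(-1)) + (7*(-1) - (-3)*3) + ((-3)*(-4) - (-6)*(-1))
= 49
Area = |49|/2 = 24.5

24.5


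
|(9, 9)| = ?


|u| = sqrt(9^2 + 9^2) = sqrt(162) = 12.7279

12.7279


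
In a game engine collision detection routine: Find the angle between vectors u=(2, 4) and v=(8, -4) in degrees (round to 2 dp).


u.v = 0, |u| = sqrt(20) = 4.4721, |v| = sqrt(80) = 8.9443
cos(theta) = u.v/(|u||v|) = 0/sqrt(1600) = 0
theta = acos(0) = 90 degrees

90 degrees


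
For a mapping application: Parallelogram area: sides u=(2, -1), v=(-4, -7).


|u x v| = |2*(-7) - (-1)*(-4)|
= |(-14) - 4| = 18

18


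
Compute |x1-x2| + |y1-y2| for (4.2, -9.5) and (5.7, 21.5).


|4.2-5.7| + |(-9.5)-21.5| = 1.5 + 31 = 32.5

32.5


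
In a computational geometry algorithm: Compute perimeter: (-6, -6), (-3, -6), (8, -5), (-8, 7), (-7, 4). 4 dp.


Sides: (-6, -6)->(-3, -6): sqrt(9) = 3, (-3, -6)->(8, -5): sqrt(122) = 11.045361, (8, -5)->(-8, 7): sqrt(400) = 20, (-8, 7)->(-7, 4): sqrt(10) = 3.162278, (-7, 4)->(-6, -6): sqrt(101) = 10.049876
Sum = 47.257515
Perimeter = 47.2575

47.2575


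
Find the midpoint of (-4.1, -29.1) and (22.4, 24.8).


M = (((-4.1)+22.4)/2, ((-29.1)+24.8)/2)
= (9.15, -2.15)

(9.15, -2.15)


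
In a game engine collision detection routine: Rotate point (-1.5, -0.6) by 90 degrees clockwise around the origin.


90° CW: (x,y) -> (y, -x)
(-1.5,-0.6) -> (-0.6, 1.5)

(-0.6, 1.5)


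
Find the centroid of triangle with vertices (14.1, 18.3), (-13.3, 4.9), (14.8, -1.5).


Centroid = ((x_A+x_B+x_C)/3, (y_A+y_B+y_C)/3)
= ((14.1+(-13.3)+14.8)/3, (18.3+4.9+(-1.5))/3)
= (5.2, 7.2333)

(5.2, 7.2333)


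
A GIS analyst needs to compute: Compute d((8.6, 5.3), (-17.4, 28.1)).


dx=-26, dy=22.8
d^2 = (-26)^2 + 22.8^2 = 1195.84
d = sqrt(1195.84) = 34.5809

34.5809


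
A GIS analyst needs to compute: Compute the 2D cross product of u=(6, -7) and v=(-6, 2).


u x v = u_x*v_y - u_y*v_x = 6*2 - (-7)*(-6)
= 12 - 42 = -30

-30


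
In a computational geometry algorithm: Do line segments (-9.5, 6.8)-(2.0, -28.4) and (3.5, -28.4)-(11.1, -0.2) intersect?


Cross products: d1=634.12, d2=42.3, d3=52.8, d4=644.62
d1*d2 < 0 and d3*d4 < 0? no

No, they don't intersect


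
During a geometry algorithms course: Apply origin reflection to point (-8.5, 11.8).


Reflection over origin: (x,y) -> (-x,-y)
(-8.5, 11.8) -> (8.5, -11.8)

(8.5, -11.8)


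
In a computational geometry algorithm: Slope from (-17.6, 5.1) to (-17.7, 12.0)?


slope = (y2-y1)/(x2-x1) = (12-5.1)/((-17.7)-(-17.6)) = 6.9/(-0.1) = -69

-69


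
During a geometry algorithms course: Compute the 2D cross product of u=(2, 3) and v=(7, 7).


u x v = u_x*v_y - u_y*v_x = 2*7 - 3*7
= 14 - 21 = -7

-7


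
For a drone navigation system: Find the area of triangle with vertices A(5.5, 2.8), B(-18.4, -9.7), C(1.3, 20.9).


Area = |x_A(y_B-y_C) + x_B(y_C-y_A) + x_C(y_A-y_B)|/2
= |(-168.3) + (-333.04) + 16.25|/2
= 485.09/2 = 242.545

242.545


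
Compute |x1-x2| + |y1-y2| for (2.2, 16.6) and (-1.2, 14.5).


|2.2-(-1.2)| + |16.6-14.5| = 3.4 + 2.1 = 5.5

5.5


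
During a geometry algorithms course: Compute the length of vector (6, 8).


|u| = sqrt(6^2 + 8^2) = sqrt(100) = 10

10


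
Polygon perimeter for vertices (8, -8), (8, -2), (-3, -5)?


Sides: (8, -8)->(8, -2): sqrt(36) = 6, (8, -2)->(-3, -5): sqrt(130) = 11.401754, (-3, -5)->(8, -8): sqrt(130) = 11.401754
Sum = 28.803508
Perimeter = 28.8035

28.8035


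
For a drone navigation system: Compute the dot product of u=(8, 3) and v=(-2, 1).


u . v = u_x*v_x + u_y*v_y = 8*(-2) + 3*1
= (-16) + 3 = -13

-13


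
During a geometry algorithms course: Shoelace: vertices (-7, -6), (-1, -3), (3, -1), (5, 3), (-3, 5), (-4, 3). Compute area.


Shoelace sum: ((-7)*(-3) - (-1)*(-6)) + ((-1)*(-1) - 3*(-3)) + (3*3 - 5*(-1)) + (5*5 - (-3)*3) + ((-3)*3 - (-4)*5) + ((-4)*(-6) - (-7)*3)
= 129
Area = |129|/2 = 64.5

64.5


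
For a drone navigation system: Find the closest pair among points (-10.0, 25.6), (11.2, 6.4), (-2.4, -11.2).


d(P0,P1) = 28.6021, d(P0,P2) = 37.5766, d(P1,P2) = 22.2423
Closest: P1 and P2

Closest pair: (11.2, 6.4) and (-2.4, -11.2), distance = 22.2423


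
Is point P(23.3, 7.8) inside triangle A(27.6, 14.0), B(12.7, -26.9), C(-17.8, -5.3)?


Cross products: AB x AP = -83.49, BC x BP = -1287.31, CA x CP = -198.49
All same sign? yes

Yes, inside


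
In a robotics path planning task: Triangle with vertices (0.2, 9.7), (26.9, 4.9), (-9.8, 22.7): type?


Side lengths squared: AB^2=735.93, BC^2=1663.73, CA^2=269
Sorted: [269, 735.93, 1663.73]
By sides: Scalene, By angles: Obtuse

Scalene, Obtuse


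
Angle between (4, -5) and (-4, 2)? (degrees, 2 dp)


u.v = -26, |u| = sqrt(41) = 6.4031, |v| = sqrt(20) = 4.4721
cos(theta) = u.v/(|u||v|) = -26/sqrt(820) = -0.907959
theta = acos(-0.907959) = 155.22 degrees

155.22 degrees


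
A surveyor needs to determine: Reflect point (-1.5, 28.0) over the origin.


Reflection over origin: (x,y) -> (-x,-y)
(-1.5, 28) -> (1.5, -28)

(1.5, -28)


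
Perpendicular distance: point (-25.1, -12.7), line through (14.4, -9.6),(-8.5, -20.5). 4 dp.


|cross product| = 359.56
|line direction| = sqrt(643.22) = 25.3618
Distance = 359.56/sqrt(643.22) = 14.1772

14.1772


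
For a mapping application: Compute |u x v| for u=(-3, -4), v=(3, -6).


|u x v| = |(-3)*(-6) - (-4)*3|
= |18 - (-12)| = 30

30


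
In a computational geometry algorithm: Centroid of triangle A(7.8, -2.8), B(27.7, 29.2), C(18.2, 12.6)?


Centroid = ((x_A+x_B+x_C)/3, (y_A+y_B+y_C)/3)
= ((7.8+27.7+18.2)/3, ((-2.8)+29.2+12.6)/3)
= (17.9, 13)

(17.9, 13)


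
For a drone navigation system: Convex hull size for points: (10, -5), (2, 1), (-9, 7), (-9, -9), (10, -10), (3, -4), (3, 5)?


Convex hull vertices (CCW): (-9, -9), (10, -10), (10, -5), (3, 5), (-9, 7)
Count = 5

5


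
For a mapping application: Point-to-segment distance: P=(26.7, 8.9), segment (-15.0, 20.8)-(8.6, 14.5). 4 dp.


Project P onto AB: t = 1 (clamped to [0,1])
Closest point on segment: (8.6, 14.5)
Distance: 18.9465

18.9465


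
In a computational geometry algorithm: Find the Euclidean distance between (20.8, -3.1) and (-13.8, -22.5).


dx=-34.6, dy=-19.4
d^2 = (-34.6)^2 + (-19.4)^2 = 1573.52
d = sqrt(1573.52) = 39.6676

39.6676


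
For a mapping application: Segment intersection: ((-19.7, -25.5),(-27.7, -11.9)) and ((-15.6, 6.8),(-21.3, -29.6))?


Cross products: d1=34.87, d2=-333.85, d3=-314.16, d4=54.56
d1*d2 < 0 and d3*d4 < 0? yes

Yes, they intersect


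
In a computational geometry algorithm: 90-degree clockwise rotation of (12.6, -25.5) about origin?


90° CW: (x,y) -> (y, -x)
(12.6,-25.5) -> (-25.5, -12.6)

(-25.5, -12.6)


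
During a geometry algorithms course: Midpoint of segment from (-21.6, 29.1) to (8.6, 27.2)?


M = (((-21.6)+8.6)/2, (29.1+27.2)/2)
= (-6.5, 28.15)

(-6.5, 28.15)


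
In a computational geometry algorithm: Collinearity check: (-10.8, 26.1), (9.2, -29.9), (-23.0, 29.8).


Cross product: (9.2-(-10.8))*(29.8-26.1) - ((-29.9)-26.1)*((-23)-(-10.8))
= -609.2

No, not collinear


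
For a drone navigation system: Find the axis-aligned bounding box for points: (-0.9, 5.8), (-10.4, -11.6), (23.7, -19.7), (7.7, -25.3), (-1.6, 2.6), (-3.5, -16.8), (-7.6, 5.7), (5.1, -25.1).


x range: [-10.4, 23.7]
y range: [-25.3, 5.8]
Bounding box: (-10.4,-25.3) to (23.7,5.8)

(-10.4,-25.3) to (23.7,5.8)


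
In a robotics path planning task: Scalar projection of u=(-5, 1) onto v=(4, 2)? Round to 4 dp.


u.v = -18, |v| = sqrt(20) = 4.4721
Scalar projection = u.v / |v| = -18 / sqrt(20) = -4.0249

-4.0249


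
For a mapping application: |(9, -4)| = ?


|u| = sqrt(9^2 + (-4)^2) = sqrt(97) = 9.8489

9.8489


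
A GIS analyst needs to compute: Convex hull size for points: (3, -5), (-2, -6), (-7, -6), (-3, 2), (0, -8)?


Convex hull vertices (CCW): (-7, -6), (0, -8), (3, -5), (-3, 2)
Count = 4

4


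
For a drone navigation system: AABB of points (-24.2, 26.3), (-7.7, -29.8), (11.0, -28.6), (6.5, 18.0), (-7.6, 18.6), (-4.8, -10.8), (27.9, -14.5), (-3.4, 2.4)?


x range: [-24.2, 27.9]
y range: [-29.8, 26.3]
Bounding box: (-24.2,-29.8) to (27.9,26.3)

(-24.2,-29.8) to (27.9,26.3)


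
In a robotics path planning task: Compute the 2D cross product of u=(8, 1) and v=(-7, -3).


u x v = u_x*v_y - u_y*v_x = 8*(-3) - 1*(-7)
= (-24) - (-7) = -17

-17


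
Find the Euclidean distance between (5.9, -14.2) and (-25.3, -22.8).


dx=-31.2, dy=-8.6
d^2 = (-31.2)^2 + (-8.6)^2 = 1047.4
d = sqrt(1047.4) = 32.3636

32.3636


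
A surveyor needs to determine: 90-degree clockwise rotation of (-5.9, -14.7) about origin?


90° CW: (x,y) -> (y, -x)
(-5.9,-14.7) -> (-14.7, 5.9)

(-14.7, 5.9)


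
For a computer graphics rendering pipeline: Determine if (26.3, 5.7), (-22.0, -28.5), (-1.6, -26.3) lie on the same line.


Cross product: ((-22)-26.3)*((-26.3)-5.7) - ((-28.5)-5.7)*((-1.6)-26.3)
= 591.42

No, not collinear


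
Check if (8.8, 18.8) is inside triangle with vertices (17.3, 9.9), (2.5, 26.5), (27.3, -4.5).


Cross products: AB x AP = 9.38, BC x BP = 4.34, CA x CP = 33.4
All same sign? yes

Yes, inside


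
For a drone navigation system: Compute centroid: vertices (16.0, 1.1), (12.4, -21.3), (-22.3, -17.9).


Centroid = ((x_A+x_B+x_C)/3, (y_A+y_B+y_C)/3)
= ((16+12.4+(-22.3))/3, (1.1+(-21.3)+(-17.9))/3)
= (2.0333, -12.7)

(2.0333, -12.7)


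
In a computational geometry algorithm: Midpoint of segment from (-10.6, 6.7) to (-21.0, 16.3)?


M = (((-10.6)+(-21))/2, (6.7+16.3)/2)
= (-15.8, 11.5)

(-15.8, 11.5)


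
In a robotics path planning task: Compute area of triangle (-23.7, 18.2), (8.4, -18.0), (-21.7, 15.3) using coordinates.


Area = |x_A(y_B-y_C) + x_B(y_C-y_A) + x_C(y_A-y_B)|/2
= |789.21 + (-24.36) + (-785.54)|/2
= 20.69/2 = 10.345

10.345


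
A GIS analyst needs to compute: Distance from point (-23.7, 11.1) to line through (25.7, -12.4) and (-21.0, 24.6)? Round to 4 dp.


|cross product| = 730.35
|line direction| = sqrt(3549.89) = 59.581
Distance = 730.35/sqrt(3549.89) = 12.2581

12.2581


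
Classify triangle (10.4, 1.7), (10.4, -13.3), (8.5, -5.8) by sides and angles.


Side lengths squared: AB^2=225, BC^2=59.86, CA^2=59.86
Sorted: [59.86, 59.86, 225]
By sides: Isosceles, By angles: Obtuse

Isosceles, Obtuse


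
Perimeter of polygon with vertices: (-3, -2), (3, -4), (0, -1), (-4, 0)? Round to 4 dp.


Sides: (-3, -2)->(3, -4): sqrt(40) = 6.324555, (3, -4)->(0, -1): sqrt(18) = 4.242641, (0, -1)->(-4, 0): sqrt(17) = 4.123106, (-4, 0)->(-3, -2): sqrt(5) = 2.236068
Sum = 16.92637
Perimeter = 16.9264

16.9264


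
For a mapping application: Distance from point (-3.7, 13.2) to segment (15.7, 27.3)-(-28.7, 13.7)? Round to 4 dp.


Project P onto AB: t = 0.4884 (clamped to [0,1])
Closest point on segment: (-5.9844, 20.6579)
Distance: 7.8

7.8


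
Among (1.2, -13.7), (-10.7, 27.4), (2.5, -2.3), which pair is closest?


d(P0,P1) = 42.7881, d(P0,P2) = 11.4739, d(P1,P2) = 32.5012
Closest: P0 and P2

Closest pair: (1.2, -13.7) and (2.5, -2.3), distance = 11.4739


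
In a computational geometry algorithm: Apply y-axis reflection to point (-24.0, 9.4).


Reflection over y-axis: (x,y) -> (-x,y)
(-24, 9.4) -> (24, 9.4)

(24, 9.4)


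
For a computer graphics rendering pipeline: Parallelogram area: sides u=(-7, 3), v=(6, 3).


|u x v| = |(-7)*3 - 3*6|
= |(-21) - 18| = 39

39


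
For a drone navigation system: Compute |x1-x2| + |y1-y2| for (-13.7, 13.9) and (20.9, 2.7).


|(-13.7)-20.9| + |13.9-2.7| = 34.6 + 11.2 = 45.8

45.8


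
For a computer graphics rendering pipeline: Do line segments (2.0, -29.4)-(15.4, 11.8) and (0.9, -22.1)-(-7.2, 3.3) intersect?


Cross products: d1=31.19, d2=-642.89, d3=143.14, d4=817.22
d1*d2 < 0 and d3*d4 < 0? no

No, they don't intersect


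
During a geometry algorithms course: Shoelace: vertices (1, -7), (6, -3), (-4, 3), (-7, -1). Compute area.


Shoelace sum: (1*(-3) - 6*(-7)) + (6*3 - (-4)*(-3)) + ((-4)*(-1) - (-7)*3) + ((-7)*(-7) - 1*(-1))
= 120
Area = |120|/2 = 60

60


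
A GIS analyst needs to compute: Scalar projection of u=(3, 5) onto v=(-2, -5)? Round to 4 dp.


u.v = -31, |v| = sqrt(29) = 5.3852
Scalar projection = u.v / |v| = -31 / sqrt(29) = -5.7566

-5.7566


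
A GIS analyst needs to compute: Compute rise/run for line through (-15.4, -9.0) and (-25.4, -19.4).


slope = (y2-y1)/(x2-x1) = ((-19.4)-(-9))/((-25.4)-(-15.4)) = (-10.4)/(-10) = 1.04

1.04


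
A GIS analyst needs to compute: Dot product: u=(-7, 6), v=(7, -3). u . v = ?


u . v = u_x*v_x + u_y*v_y = (-7)*7 + 6*(-3)
= (-49) + (-18) = -67

-67


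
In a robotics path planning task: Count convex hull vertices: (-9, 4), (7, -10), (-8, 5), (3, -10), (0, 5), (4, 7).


Convex hull vertices (CCW): (-9, 4), (3, -10), (7, -10), (4, 7), (-8, 5)
Count = 5

5


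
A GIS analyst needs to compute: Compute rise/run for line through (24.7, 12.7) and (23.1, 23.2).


slope = (y2-y1)/(x2-x1) = (23.2-12.7)/(23.1-24.7) = 10.5/(-1.6) = -6.5625

-6.5625


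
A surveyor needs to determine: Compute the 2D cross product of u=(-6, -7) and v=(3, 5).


u x v = u_x*v_y - u_y*v_x = (-6)*5 - (-7)*3
= (-30) - (-21) = -9

-9


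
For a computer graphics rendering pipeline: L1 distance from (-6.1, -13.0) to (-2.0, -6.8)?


|(-6.1)-(-2)| + |(-13)-(-6.8)| = 4.1 + 6.2 = 10.3

10.3


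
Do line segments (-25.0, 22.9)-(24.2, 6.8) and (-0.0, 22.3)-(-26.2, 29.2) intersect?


Cross products: d1=156.78, d2=239.12, d3=372.98, d4=290.64
d1*d2 < 0 and d3*d4 < 0? no

No, they don't intersect


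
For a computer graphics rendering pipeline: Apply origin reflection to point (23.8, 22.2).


Reflection over origin: (x,y) -> (-x,-y)
(23.8, 22.2) -> (-23.8, -22.2)

(-23.8, -22.2)


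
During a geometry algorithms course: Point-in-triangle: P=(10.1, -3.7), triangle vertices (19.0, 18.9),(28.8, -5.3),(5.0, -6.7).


Cross products: AB x AP = -436.86, BC x BP = -64.26, CA x CP = -88.56
All same sign? yes

Yes, inside


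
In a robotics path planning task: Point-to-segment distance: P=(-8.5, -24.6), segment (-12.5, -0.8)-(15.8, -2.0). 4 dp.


Project P onto AB: t = 0.1767 (clamped to [0,1])
Closest point on segment: (-7.4998, -1.012)
Distance: 23.6092

23.6092


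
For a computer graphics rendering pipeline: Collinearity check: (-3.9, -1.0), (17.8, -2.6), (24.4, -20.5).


Cross product: (17.8-(-3.9))*((-20.5)-(-1)) - ((-2.6)-(-1))*(24.4-(-3.9))
= -377.87

No, not collinear


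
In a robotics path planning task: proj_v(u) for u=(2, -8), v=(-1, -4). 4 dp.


u.v = 30, |v| = sqrt(17) = 4.1231
Scalar projection = u.v / |v| = 30 / sqrt(17) = 7.2761

7.2761


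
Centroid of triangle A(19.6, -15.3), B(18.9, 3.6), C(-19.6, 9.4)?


Centroid = ((x_A+x_B+x_C)/3, (y_A+y_B+y_C)/3)
= ((19.6+18.9+(-19.6))/3, ((-15.3)+3.6+9.4)/3)
= (6.3, -0.7667)

(6.3, -0.7667)


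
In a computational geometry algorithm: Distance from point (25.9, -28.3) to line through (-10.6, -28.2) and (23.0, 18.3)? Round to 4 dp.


|cross product| = 1700.61
|line direction| = sqrt(3291.21) = 57.3691
Distance = 1700.61/sqrt(3291.21) = 29.6433

29.6433


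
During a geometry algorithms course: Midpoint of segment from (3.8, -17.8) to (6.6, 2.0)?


M = ((3.8+6.6)/2, ((-17.8)+2)/2)
= (5.2, -7.9)

(5.2, -7.9)


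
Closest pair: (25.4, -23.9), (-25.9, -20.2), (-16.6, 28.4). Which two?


d(P0,P1) = 51.4333, d(P0,P2) = 67.0767, d(P1,P2) = 49.4818
Closest: P1 and P2

Closest pair: (-25.9, -20.2) and (-16.6, 28.4), distance = 49.4818


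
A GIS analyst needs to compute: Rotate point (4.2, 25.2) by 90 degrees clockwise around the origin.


90° CW: (x,y) -> (y, -x)
(4.2,25.2) -> (25.2, -4.2)

(25.2, -4.2)


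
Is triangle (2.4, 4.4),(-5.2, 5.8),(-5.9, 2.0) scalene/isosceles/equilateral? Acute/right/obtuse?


Side lengths squared: AB^2=59.72, BC^2=14.93, CA^2=74.65
Sorted: [14.93, 59.72, 74.65]
By sides: Scalene, By angles: Right

Scalene, Right


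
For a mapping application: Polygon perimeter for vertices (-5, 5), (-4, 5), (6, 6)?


Sides: (-5, 5)->(-4, 5): sqrt(1) = 1, (-4, 5)->(6, 6): sqrt(101) = 10.049876, (6, 6)->(-5, 5): sqrt(122) = 11.045361
Sum = 22.095237
Perimeter = 22.0952

22.0952


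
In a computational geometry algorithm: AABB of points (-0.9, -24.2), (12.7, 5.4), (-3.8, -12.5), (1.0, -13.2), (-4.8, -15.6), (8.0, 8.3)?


x range: [-4.8, 12.7]
y range: [-24.2, 8.3]
Bounding box: (-4.8,-24.2) to (12.7,8.3)

(-4.8,-24.2) to (12.7,8.3)


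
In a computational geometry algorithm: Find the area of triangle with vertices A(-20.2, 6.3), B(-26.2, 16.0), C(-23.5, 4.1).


Area = |x_A(y_B-y_C) + x_B(y_C-y_A) + x_C(y_A-y_B)|/2
= |(-240.38) + 57.64 + 227.95|/2
= 45.21/2 = 22.605

22.605


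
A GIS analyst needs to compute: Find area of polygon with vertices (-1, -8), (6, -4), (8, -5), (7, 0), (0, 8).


Shoelace sum: ((-1)*(-4) - 6*(-8)) + (6*(-5) - 8*(-4)) + (8*0 - 7*(-5)) + (7*8 - 0*0) + (0*(-8) - (-1)*8)
= 153
Area = |153|/2 = 76.5

76.5


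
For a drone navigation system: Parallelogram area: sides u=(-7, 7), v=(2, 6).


|u x v| = |(-7)*6 - 7*2|
= |(-42) - 14| = 56

56
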